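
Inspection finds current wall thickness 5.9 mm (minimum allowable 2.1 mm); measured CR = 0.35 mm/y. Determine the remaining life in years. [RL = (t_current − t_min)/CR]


Apply the remaining-life relation: RL = (t_current − t_min) / CR
RL = (5.9 − 2.1) / 0.35 = 3.8 / 0.35 = 10.9 years

10.9 years


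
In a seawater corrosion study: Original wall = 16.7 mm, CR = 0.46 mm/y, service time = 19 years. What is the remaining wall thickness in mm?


Remaining wall = original − CR × time
t = 16.7 − 0.46*19 = 16.7 − 8.74 = 7.96 mm

7.96 mm


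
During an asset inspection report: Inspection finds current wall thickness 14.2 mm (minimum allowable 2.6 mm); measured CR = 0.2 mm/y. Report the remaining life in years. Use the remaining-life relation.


Apply the remaining-life relation: RL = (t_current − t_min) / CR
RL = (14.2 − 2.6) / 0.2 = 11.6 / 0.2 = 58.0 years

58.0 years


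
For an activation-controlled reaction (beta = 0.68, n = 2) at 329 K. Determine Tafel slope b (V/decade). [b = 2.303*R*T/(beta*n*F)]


Apply the Tafel slope relation: b = 2.303*R*T/(beta*n*F)
Numerator: 2.303 * 8.314 * 329 = 6299.41
Denominator: 0.68 * 2 * 96485 = 131219.6
b = 6299.41 / 131219.6 = 0.048 V/decade

0.048 V/decade


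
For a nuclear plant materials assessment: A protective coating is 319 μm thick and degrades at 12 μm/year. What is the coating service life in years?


Service life = thickness / degradation rate
Life = 319 / 12 = 26.6 years

26.6 years


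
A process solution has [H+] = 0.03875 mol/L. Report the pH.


pH = −log10[H+]
pH = −log10(0.03875) = 1.41

1.41


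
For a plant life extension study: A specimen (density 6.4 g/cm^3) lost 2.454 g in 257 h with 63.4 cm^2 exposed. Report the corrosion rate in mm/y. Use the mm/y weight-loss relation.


Apply the mm/y weight-loss relation: CR = 87600 * W / (D * A * T)
Numerator: 87600 * 2.454 = 214970.4
Denominator: 6.4 * 63.4 * 257 = 104280.32
CR = 214970.4 / 104280.32 = 2.061467 mm/y

2.061467 mm/y


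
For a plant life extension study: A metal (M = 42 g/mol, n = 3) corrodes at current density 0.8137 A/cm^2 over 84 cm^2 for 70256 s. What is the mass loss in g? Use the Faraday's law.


Apply Faraday's law: m = i*A*t*M / (n*F)
Total charge passed Q = i*A*t = 0.8137*84*70256 = 4802053.8048 C
m = Q*M/(n*F) = 4802053.8048*42/(3*96485) = 696.779 g

696.779 g


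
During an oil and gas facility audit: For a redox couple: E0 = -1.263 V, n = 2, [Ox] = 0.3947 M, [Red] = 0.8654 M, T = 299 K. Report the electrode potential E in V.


Apply the Nernst equation: E = E0 + (RT/nF)*ln([Ox]/[Red])
Step 1: RT/nF = 8.314*299/(2*96485) = 0.01288224 V
Step 2: [Ox]/[Red] = 0.3947/0.8654 = 0.45609
Step 3: ln(0.45609) = -0.785065
Step 4: correction = 0.01288224 * -0.785065 = -0.01 V
E = -1.263 + -0.01 = -1.273 V

-1.273 V


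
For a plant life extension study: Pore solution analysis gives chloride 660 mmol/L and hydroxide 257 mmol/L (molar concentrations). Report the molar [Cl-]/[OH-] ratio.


Threshold parameter = [Cl-] / [OH-] (molar basis; both in mmol/L, so units cancel)
Ratio = 660 / 257 = 2.57

2.57


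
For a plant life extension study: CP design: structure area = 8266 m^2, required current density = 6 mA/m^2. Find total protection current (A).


I = area * current density, then convert mA → A (÷1000)
I = 8266 * 6 / 1000 = 49.6 A

49.6 A


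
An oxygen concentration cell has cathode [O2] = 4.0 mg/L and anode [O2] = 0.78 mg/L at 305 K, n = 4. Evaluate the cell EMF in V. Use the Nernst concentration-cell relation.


Apply the Nernst concentration-cell relation: E = (RT/nF)*ln(C_cathode/C_anode)
RT/nF = 8.314*305/(4*96485) = 0.00657037 V
ln(4.0/0.78) = 1.63476
E = 0.00657037 * 1.63476 = 0.01074 V

0.01074 V


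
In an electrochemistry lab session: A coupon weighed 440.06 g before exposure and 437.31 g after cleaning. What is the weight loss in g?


Weight loss = initial − final
WL = 440.06 − 437.31 = 2.75 g

2.75 g


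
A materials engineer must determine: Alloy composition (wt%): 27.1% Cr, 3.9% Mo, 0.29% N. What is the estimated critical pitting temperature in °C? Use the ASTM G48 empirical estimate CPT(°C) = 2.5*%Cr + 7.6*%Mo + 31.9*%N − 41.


Apply the ASTM G48 empirical CPT estimate: CPT(°C) = 2.5*%Cr + 7.6*%Mo + 31.9*%N − 41
2.5*27.1 = 67.75; 7.6*3.9 = 29.64; 31.9*0.29 = 9.251
CPT = 67.75 + 29.64 + 9.251 − 41 = 65.641 °C
Rounded to 0.1 °C: CPT ≈ 65.6 °C

65.6 °C


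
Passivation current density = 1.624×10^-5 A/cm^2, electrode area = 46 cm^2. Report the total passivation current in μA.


I = i_pass * A, then convert A → μA (×10^6)
I = 1.624×10^-5 * 46 * 10^6 = 747.04 μA

747.04 μA


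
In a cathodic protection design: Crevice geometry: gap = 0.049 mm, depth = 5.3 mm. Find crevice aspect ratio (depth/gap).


Aspect ratio = depth / gap
Ratio = 5.3 / 0.049 = 108.2

108.2


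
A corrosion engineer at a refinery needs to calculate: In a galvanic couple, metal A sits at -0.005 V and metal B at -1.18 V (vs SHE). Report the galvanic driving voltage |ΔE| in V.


Driving voltage is the absolute potential difference.
|ΔE| = |-0.005 − (-1.18)| = 1.175 V

1.175 V


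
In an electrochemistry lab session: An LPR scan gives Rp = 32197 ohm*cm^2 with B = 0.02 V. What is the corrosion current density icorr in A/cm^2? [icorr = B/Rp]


Apply the Stern-Geary relation: icorr = B / Rp
icorr = 0.02 / 32197 = 6.212×10^-7 A/cm^2

6.212×10^-7 A/cm^2


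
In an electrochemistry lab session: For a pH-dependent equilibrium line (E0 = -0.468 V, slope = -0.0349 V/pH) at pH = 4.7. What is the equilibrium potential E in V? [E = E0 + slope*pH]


Apply the Pourbaix line equation: E = E0 + slope*pH
E = -0.468 + (-0.0349)*4.7 = -0.468 + (-0.16403) = -0.63203 V
Rounded to 3 decimal places: E = -0.632 V

-0.632 V


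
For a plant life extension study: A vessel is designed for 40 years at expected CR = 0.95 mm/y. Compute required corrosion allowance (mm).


Corrosion allowance = CR × design life
CA = 0.95 * 40 = 38.0 mm

38.0 mm


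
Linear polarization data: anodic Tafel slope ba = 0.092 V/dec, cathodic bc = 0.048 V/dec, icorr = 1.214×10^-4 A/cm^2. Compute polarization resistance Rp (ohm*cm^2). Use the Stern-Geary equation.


Apply the Stern-Geary equation: Rp = ba*bc / (2.303*icorr*(ba+bc))
ba*bc = 0.092*0.048 = 0.004416
ba+bc = 0.14; 2.303*icorr*(ba+bc) = 2.303*1.214×10^-4*0.14 = 3.9141788×10^-5
Rp = 0.004416 / 3.9141788×10^-5 = 112.8 ohm*cm^2

112.8 ohm*cm^2


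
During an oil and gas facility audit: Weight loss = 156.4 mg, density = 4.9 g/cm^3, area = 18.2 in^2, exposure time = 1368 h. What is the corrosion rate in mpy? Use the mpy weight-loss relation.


Apply the mpy weight-loss relation: CR = 534 * W / (D * A * T)
Numerator: 534 * 156.4 = 83517.6
Denominator: 4.9 * 18.2 * 1368 = 121998.24
CR = 83517.6 / 121998.24 = 0.68458 mpy

0.68458 mpy


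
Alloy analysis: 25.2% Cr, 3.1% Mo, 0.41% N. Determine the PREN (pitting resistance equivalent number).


Apply the PREN formula: PREN = Cr + 3.3*Mo + 16*N
PREN = 25.2 + 3.3*3.1 + 16*0.41
PREN = 25.2 + 10.23 + 6.56 = 41.99

41.99


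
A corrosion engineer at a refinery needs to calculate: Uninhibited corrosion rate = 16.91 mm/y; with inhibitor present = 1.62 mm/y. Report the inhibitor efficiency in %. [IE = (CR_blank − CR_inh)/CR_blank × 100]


Apply the inhibitor-efficiency definition: IE = (CR_blank − CR_inh)/CR_blank × 100
IE = (16.91 − 1.62) / 16.91 × 100
IE = 15.29 / 16.91 × 100 = 90.4 %

90.4 %


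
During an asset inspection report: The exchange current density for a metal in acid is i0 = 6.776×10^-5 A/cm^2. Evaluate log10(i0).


i0 = 6.776×10^-5 A/cm^2
log10(i0) = -4.169

-4.169


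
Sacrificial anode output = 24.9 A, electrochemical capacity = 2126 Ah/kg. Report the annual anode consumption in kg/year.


Annual consumption = current * hours per year / capacity
Rate = 24.9 * 8760 / 2126 = 102.6 kg/year

102.6 kg/year


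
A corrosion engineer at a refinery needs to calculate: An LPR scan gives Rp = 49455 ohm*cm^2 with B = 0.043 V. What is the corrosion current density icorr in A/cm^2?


Apply the Stern-Geary relation: icorr = B / Rp
icorr = 0.043 / 49455 = 8.695×10^-7 A/cm^2

8.695×10^-7 A/cm^2


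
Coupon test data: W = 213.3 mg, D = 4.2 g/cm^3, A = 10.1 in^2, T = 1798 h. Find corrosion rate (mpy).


Apply the mpy weight-loss relation: CR = 534 * W / (D * A * T)
Numerator: 534 * 213.3 = 113902.2
Denominator: 4.2 * 10.1 * 1798 = 76271.16
CR = 113902.2 / 76271.16 = 1.493 mpy

1.493 mpy


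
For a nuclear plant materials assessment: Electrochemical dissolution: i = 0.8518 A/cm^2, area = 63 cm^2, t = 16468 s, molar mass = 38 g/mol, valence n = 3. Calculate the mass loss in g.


Apply Faraday's law: m = i*A*t*M / (n*F)
Total charge passed Q = i*A*t = 0.8518*63*16468 = 883728.8712 C
m = Q*M/(n*F) = 883728.8712*38/(3*96485) = 116.017 g

116.017 g


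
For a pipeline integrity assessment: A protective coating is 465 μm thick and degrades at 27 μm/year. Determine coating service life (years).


Service life = thickness / degradation rate
Life = 465 / 27 = 17.2 years

17.2 years


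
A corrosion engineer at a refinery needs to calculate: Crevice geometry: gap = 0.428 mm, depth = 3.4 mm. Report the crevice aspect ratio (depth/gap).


Aspect ratio = depth / gap
Ratio = 3.4 / 0.428 = 7.9

7.9


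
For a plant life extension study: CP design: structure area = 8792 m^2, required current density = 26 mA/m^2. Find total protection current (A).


I = area * current density, then convert mA → A (÷1000)
I = 8792 * 26 / 1000 = 228.59 A

228.59 A


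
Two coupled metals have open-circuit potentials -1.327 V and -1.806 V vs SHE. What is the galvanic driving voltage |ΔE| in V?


Driving voltage is the absolute potential difference.
|ΔE| = |-1.327 − (-1.806)| = 0.479 V

0.479 V


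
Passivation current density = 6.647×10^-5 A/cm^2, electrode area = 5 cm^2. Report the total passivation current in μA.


I = i_pass * A, then convert A → μA (×10^6)
I = 6.647×10^-5 * 5 * 10^6 = 332.35 μA

332.35 μA


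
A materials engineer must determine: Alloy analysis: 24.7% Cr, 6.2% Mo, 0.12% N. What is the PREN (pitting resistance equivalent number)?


Apply the PREN formula: PREN = Cr + 3.3*Mo + 16*N
PREN = 24.7 + 3.3*6.2 + 16*0.12
PREN = 24.7 + 20.46 + 1.92 = 47.08

47.08


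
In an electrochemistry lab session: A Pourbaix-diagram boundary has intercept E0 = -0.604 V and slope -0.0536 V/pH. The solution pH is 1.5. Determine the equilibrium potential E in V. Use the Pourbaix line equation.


Apply the Pourbaix line equation: E = E0 + slope*pH
E = -0.604 + (-0.0536)*1.5 = -0.604 + (-0.0804) = -0.6844 V
Rounded to 3 decimal places: E = -0.684 V

-0.684 V


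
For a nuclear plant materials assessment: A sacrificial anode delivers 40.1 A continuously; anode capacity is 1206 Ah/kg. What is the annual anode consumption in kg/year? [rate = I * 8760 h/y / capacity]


Annual consumption = current * hours per year / capacity
Rate = 40.1 * 8760 / 1206 = 291.3 kg/year

291.3 kg/year


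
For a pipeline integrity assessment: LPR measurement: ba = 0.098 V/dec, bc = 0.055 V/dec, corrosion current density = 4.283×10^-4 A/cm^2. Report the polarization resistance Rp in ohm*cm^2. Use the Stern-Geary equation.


Apply the Stern-Geary equation: Rp = ba*bc / (2.303*icorr*(ba+bc))
ba*bc = 0.098*0.055 = 0.00539
ba+bc = 0.153; 2.303*icorr*(ba+bc) = 2.303*4.283×10^-4*0.153 = 1.5091536×10^-4
Rp = 0.00539 / 1.5091536×10^-4 = 35.72 ohm*cm^2

35.72 ohm*cm^2


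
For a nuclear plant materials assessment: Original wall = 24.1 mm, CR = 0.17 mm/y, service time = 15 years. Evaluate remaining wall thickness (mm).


Remaining wall = original − CR × time
t = 24.1 − 0.17*15 = 24.1 − 2.55 = 21.55 mm

21.55 mm


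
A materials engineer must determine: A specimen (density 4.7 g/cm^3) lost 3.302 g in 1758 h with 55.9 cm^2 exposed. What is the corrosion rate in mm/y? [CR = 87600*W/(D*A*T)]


Apply the mm/y weight-loss relation: CR = 87600 * W / (D * A * T)
Numerator: 87600 * 3.302 = 289255.2
Denominator: 4.7 * 55.9 * 1758 = 461879.34
CR = 289255.2 / 461879.34 = 0.626257 mm/y

0.626257 mm/y


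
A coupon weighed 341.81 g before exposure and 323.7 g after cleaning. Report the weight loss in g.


Weight loss = initial − final
WL = 341.81 − 323.7 = 18.11 g

18.11 g


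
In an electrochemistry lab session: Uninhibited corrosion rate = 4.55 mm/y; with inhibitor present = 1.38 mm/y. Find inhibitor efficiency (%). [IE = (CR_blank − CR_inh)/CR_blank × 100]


Apply the inhibitor-efficiency definition: IE = (CR_blank − CR_inh)/CR_blank × 100
IE = (4.55 − 1.38) / 4.55 × 100
IE = 3.17 / 4.55 × 100 = 69.7 %

69.7 %


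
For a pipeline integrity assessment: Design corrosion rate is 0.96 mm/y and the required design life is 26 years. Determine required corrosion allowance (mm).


Corrosion allowance = CR × design life
CA = 0.96 * 26 = 24.96 mm

24.96 mm


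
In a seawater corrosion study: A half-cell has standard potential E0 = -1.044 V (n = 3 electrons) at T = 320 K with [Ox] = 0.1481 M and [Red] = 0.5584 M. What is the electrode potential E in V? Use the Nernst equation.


Apply the Nernst equation: E = E0 + (RT/nF)*ln([Ox]/[Red])
Step 1: RT/nF = 8.314*320/(3*96485) = 0.00919134 V
Step 2: [Ox]/[Red] = 0.1481/0.5584 = 0.265222
Step 3: ln(0.265222) = -1.327188
Step 4: correction = 0.00919134 * -1.327188 = -0.012 V
E = -1.044 + -0.012 = -1.056 V

-1.056 V


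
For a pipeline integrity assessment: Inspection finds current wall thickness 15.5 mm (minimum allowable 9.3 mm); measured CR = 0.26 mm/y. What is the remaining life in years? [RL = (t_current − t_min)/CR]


Apply the remaining-life relation: RL = (t_current − t_min) / CR
RL = (15.5 − 9.3) / 0.26 = 6.2 / 0.26 = 23.8 years

23.8 years


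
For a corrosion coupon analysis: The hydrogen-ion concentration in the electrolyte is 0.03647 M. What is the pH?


pH = −log10[H+]
pH = −log10(0.03647) = 1.44

1.44


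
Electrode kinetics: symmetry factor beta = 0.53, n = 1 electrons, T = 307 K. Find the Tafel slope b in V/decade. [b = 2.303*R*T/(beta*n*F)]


Apply the Tafel slope relation: b = 2.303*R*T/(beta*n*F)
Numerator: 2.303 * 8.314 * 307 = 5878.17
Denominator: 0.53 * 1 * 96485 = 51137.05
b = 5878.17 / 51137.05 = 0.115 V/decade

0.115 V/decade


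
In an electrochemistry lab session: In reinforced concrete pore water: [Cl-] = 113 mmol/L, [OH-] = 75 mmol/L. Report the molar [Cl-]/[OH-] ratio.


Threshold parameter = [Cl-] / [OH-] (molar basis; both in mmol/L, so units cancel)
Ratio = 113 / 75 = 1.51

1.51


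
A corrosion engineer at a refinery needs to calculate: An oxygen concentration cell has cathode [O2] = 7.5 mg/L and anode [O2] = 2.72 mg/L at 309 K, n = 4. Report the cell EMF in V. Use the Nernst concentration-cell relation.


Apply the Nernst concentration-cell relation: E = (RT/nF)*ln(C_cathode/C_anode)
RT/nF = 8.314*309/(4*96485) = 0.00665654 V
ln(7.5/2.72) = 1.01427
E = 0.00665654 * 1.01427 = 0.00675 V

0.00675 V


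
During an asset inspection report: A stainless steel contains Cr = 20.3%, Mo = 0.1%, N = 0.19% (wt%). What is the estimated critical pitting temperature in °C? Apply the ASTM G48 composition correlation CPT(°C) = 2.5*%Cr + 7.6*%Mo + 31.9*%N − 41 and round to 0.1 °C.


Apply the ASTM G48 empirical CPT estimate: CPT(°C) = 2.5*%Cr + 7.6*%Mo + 31.9*%N − 41
2.5*20.3 = 50.75; 7.6*0.1 = 0.76; 31.9*0.19 = 6.061
CPT = 50.75 + 0.76 + 6.061 − 41 = 16.571 °C
Rounded to 0.1 °C: CPT ≈ 16.6 °C

16.6 °C


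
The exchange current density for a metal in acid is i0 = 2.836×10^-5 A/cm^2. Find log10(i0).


i0 = 2.836×10^-5 A/cm^2
log10(i0) = -4.547

-4.547


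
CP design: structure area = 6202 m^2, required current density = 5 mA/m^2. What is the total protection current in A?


I = area * current density, then convert mA → A (÷1000)
I = 6202 * 5 / 1000 = 31.01 A

31.01 A


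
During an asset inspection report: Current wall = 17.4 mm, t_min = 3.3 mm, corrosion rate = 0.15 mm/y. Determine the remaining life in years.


Apply the remaining-life relation: RL = (t_current − t_min) / CR
RL = (17.4 − 3.3) / 0.15 = 14.1 / 0.15 = 94.0 years

94.0 years


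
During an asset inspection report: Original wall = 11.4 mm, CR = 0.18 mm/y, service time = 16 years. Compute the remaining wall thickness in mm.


Remaining wall = original − CR × time
t = 11.4 − 0.18*16 = 11.4 − 2.88 = 8.52 mm

8.52 mm


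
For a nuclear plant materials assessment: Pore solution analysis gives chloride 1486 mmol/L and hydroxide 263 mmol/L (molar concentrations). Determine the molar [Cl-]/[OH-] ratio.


Threshold parameter = [Cl-] / [OH-] (molar basis; both in mmol/L, so units cancel)
Ratio = 1486 / 263 = 5.65

5.65


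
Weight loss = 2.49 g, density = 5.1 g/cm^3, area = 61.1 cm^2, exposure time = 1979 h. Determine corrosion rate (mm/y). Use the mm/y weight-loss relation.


Apply the mm/y weight-loss relation: CR = 87600 * W / (D * A * T)
Numerator: 87600 * 2.49 = 218124.0
Denominator: 5.1 * 61.1 * 1979 = 616676.19
CR = 218124.0 / 616676.19 = 0.3537 mm/y

0.3537 mm/y


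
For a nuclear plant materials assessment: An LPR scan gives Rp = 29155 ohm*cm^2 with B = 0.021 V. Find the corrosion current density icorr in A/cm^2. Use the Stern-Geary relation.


Apply the Stern-Geary relation: icorr = B / Rp
icorr = 0.021 / 29155 = 7.203×10^-7 A/cm^2

7.203×10^-7 A/cm^2


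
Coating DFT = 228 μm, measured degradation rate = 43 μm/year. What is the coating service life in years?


Service life = thickness / degradation rate
Life = 228 / 43 = 5.3 years

5.3 years


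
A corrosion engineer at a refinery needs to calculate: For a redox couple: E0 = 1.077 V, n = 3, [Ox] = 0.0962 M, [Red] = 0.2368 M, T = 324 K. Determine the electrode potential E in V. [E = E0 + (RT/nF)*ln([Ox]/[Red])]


Apply the Nernst equation: E = E0 + (RT/nF)*ln([Ox]/[Red])
Step 1: RT/nF = 8.314*324/(3*96485) = 0.00930623 V
Step 2: [Ox]/[Red] = 0.0962/0.2368 = 0.40625
Step 3: ln(0.40625) = -0.900787
Step 4: correction = 0.00930623 * -0.900787 = -0.008 V
E = 1.077 + -0.008 = 1.069 V

1.069 V


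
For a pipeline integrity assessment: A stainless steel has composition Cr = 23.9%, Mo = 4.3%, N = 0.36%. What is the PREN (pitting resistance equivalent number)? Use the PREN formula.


Apply the PREN formula: PREN = Cr + 3.3*Mo + 16*N
PREN = 23.9 + 3.3*4.3 + 16*0.36
PREN = 23.9 + 14.19 + 5.76 = 43.85

43.85


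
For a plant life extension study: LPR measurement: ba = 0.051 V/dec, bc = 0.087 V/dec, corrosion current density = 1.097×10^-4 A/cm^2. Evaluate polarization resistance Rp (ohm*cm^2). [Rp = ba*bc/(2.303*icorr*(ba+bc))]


Apply the Stern-Geary equation: Rp = ba*bc / (2.303*icorr*(ba+bc))
ba*bc = 0.051*0.087 = 0.004437
ba+bc = 0.138; 2.303*icorr*(ba+bc) = 2.303*1.097×10^-4*0.138 = 3.4864196×10^-5
Rp = 0.004437 / 3.4864196×10^-5 = 127.27 ohm*cm^2

127.27 ohm*cm^2


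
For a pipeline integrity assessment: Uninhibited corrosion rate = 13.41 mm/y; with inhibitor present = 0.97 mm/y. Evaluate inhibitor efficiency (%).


Apply the inhibitor-efficiency definition: IE = (CR_blank − CR_inh)/CR_blank × 100
IE = (13.41 − 0.97) / 13.41 × 100
IE = 12.44 / 13.41 × 100 = 92.8 %

92.8 %


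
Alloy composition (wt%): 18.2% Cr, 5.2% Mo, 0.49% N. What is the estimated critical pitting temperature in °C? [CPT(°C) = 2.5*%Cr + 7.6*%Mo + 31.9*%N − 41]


Apply the ASTM G48 empirical CPT estimate: CPT(°C) = 2.5*%Cr + 7.6*%Mo + 31.9*%N − 41
2.5*18.2 = 45.5; 7.6*5.2 = 39.52; 31.9*0.49 = 15.631
CPT = 45.5 + 39.52 + 15.631 − 41 = 59.651 °C
Rounded to 0.1 °C: CPT ≈ 59.7 °C

59.7 °C


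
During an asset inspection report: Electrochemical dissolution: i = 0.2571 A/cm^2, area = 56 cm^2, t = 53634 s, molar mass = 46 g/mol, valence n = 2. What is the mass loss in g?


Apply Faraday's law: m = i*A*t*M / (n*F)
Total charge passed Q = i*A*t = 0.2571*56*53634 = 772200.8784 C
m = Q*M/(n*F) = 772200.8784*46/(2*96485) = 184.07649 g

184.07649 g


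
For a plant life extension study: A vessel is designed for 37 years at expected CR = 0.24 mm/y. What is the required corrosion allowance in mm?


Corrosion allowance = CR × design life
CA = 0.24 * 37 = 8.88 mm

8.88 mm


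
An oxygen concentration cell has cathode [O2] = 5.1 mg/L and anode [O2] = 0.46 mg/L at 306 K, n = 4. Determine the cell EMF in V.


Apply the Nernst concentration-cell relation: E = (RT/nF)*ln(C_cathode/C_anode)
RT/nF = 8.314*306/(4*96485) = 0.00659192 V
ln(5.1/0.46) = 2.40577
E = 0.00659192 * 2.40577 = 0.01586 V

0.01586 V


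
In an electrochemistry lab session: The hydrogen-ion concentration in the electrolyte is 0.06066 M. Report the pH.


pH = −log10[H+]
pH = −log10(0.06066) = 1.22

1.22


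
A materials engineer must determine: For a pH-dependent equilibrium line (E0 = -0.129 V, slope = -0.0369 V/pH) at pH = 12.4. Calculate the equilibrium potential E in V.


Apply the Pourbaix line equation: E = E0 + slope*pH
E = -0.129 + (-0.0369)*12.4 = -0.129 + (-0.45756) = -0.58656 V
Rounded to 4 decimal places: E = -0.5866 V

-0.5866 V


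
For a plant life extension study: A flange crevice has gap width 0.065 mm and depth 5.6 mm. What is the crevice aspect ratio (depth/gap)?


Aspect ratio = depth / gap
Ratio = 5.6 / 0.065 = 86.2

86.2


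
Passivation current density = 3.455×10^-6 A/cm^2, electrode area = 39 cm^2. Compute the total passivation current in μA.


I = i_pass * A, then convert A → μA (×10^6)
I = 3.455×10^-6 * 39 * 10^6 = 134.75 μA

134.75 μA


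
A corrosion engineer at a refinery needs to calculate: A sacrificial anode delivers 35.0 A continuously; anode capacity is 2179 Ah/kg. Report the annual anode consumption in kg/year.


Annual consumption = current * hours per year / capacity
Rate = 35.0 * 8760 / 2179 = 140.7 kg/year

140.7 kg/year


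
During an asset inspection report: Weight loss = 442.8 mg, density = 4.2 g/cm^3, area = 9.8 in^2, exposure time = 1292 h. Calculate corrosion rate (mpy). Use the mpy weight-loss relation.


Apply the mpy weight-loss relation: CR = 534 * W / (D * A * T)
Numerator: 534 * 442.8 = 236455.2
Denominator: 4.2 * 9.8 * 1292 = 53178.72
CR = 236455.2 / 53178.72 = 4.446 mpy

4.446 mpy


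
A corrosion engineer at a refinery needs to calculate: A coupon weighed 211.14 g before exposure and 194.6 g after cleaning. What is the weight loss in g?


Weight loss = initial − final
WL = 211.14 − 194.6 = 16.54 g

16.54 g


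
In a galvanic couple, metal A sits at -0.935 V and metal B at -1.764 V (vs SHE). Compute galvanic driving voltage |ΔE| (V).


Driving voltage is the absolute potential difference.
|ΔE| = |-0.935 − (-1.764)| = 0.829 V

0.829 V


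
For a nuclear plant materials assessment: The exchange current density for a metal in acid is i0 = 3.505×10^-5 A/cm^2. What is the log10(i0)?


i0 = 3.505×10^-5 A/cm^2
log10(i0) = -4.455

-4.455


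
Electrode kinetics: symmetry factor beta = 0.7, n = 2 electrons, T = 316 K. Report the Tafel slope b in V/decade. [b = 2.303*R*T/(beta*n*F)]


Apply the Tafel slope relation: b = 2.303*R*T/(beta*n*F)
Numerator: 2.303 * 8.314 * 316 = 6050.5
Denominator: 0.7 * 2 * 96485 = 135079.0
b = 6050.5 / 135079.0 = 0.045 V/decade

0.045 V/decade


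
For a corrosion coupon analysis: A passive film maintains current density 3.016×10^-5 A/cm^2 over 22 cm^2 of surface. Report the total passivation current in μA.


I = i_pass * A, then convert A → μA (×10^6)
I = 3.016×10^-5 * 22 * 10^6 = 663.52 μA

663.52 μA


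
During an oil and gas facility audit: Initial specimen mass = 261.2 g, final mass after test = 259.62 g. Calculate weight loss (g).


Weight loss = initial − final
WL = 261.2 − 259.62 = 1.58 g

1.58 g


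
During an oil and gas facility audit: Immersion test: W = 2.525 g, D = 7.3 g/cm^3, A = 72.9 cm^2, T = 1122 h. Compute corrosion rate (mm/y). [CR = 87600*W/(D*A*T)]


Apply the mm/y weight-loss relation: CR = 87600 * W / (D * A * T)
Numerator: 87600 * 2.525 = 221190.0
Denominator: 7.3 * 72.9 * 1122 = 597094.74
CR = 221190.0 / 597094.74 = 0.37044 mm/y

0.37044 mm/y


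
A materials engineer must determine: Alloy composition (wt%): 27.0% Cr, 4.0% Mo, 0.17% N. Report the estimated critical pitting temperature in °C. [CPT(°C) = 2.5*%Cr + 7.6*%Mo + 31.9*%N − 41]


Apply the ASTM G48 empirical CPT estimate: CPT(°C) = 2.5*%Cr + 7.6*%Mo + 31.9*%N − 41
2.5*27.0 = 67.5; 7.6*4.0 = 30.4; 31.9*0.17 = 5.423
CPT = 67.5 + 30.4 + 5.423 − 41 = 62.323 °C
Rounded to 0.1 °C: CPT ≈ 62.3 °C

62.3 °C


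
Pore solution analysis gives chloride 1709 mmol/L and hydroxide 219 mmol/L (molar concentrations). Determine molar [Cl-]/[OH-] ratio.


Threshold parameter = [Cl-] / [OH-] (molar basis; both in mmol/L, so units cancel)
Ratio = 1709 / 219 = 7.8

7.8


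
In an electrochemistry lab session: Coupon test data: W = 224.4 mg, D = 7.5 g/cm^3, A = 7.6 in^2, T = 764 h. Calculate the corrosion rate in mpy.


Apply the mpy weight-loss relation: CR = 534 * W / (D * A * T)
Numerator: 534 * 224.4 = 119829.6
Denominator: 7.5 * 7.6 * 764 = 43548.0
CR = 119829.6 / 43548.0 = 2.7517 mpy

2.7517 mpy


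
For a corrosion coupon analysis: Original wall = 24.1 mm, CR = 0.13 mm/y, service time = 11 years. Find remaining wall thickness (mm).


Remaining wall = original − CR × time
t = 24.1 − 0.13*11 = 24.1 − 1.43 = 22.67 mm

22.67 mm


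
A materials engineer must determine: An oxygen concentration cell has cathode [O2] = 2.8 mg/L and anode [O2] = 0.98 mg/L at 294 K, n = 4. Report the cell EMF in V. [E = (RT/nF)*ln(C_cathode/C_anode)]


Apply the Nernst concentration-cell relation: E = (RT/nF)*ln(C_cathode/C_anode)
RT/nF = 8.314*294/(4*96485) = 0.00633341 V
ln(2.8/0.98) = 1.04982
E = 0.00633341 * 1.04982 = 0.00665 V

0.00665 V


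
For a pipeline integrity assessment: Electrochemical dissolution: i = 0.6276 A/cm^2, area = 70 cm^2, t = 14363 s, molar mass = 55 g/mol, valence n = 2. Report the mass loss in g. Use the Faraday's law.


Apply Faraday's law: m = i*A*t*M / (n*F)
Total charge passed Q = i*A*t = 0.6276*70*14363 = 630995.316 C
m = Q*M/(n*F) = 630995.316*55/(2*96485) = 179.8453 g

179.8453 g


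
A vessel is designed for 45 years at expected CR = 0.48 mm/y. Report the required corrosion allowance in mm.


Corrosion allowance = CR × design life
CA = 0.48 * 45 = 21.6 mm

21.6 mm


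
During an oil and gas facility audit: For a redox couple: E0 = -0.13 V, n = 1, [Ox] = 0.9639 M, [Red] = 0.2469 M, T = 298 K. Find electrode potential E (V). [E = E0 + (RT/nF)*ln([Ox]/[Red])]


Apply the Nernst equation: E = E0 + (RT/nF)*ln([Ox]/[Red])
Step 1: RT/nF = 8.314*298/(1*96485) = 0.02567831 V
Step 2: [Ox]/[Red] = 0.9639/0.2469 = 3.90401
Step 3: ln(3.90401) = 1.362004
Step 4: correction = 0.02567831 * 1.362004 = 0.035 V
E = -0.13 + 0.035 = -0.095 V

-0.095 V


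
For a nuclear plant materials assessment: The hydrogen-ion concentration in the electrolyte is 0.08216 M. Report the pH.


pH = −log10[H+]
pH = −log10(0.08216) = 1.09

1.09


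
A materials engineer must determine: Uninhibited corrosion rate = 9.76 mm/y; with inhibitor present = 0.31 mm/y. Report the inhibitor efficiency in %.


Apply the inhibitor-efficiency definition: IE = (CR_blank − CR_inh)/CR_blank × 100
IE = (9.76 − 0.31) / 9.76 × 100
IE = 9.45 / 9.76 × 100 = 96.8 %

96.8 %


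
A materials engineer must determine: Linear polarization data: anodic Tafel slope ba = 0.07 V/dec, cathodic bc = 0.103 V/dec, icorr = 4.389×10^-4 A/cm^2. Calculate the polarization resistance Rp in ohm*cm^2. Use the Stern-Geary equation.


Apply the Stern-Geary equation: Rp = ba*bc / (2.303*icorr*(ba+bc))
ba*bc = 0.07*0.103 = 0.00721
ba+bc = 0.173; 2.303*icorr*(ba+bc) = 2.303*4.389×10^-4*0.173 = 1.748661×10^-4
Rp = 0.00721 / 1.748661×10^-4 = 41.23 ohm*cm^2

41.23 ohm*cm^2


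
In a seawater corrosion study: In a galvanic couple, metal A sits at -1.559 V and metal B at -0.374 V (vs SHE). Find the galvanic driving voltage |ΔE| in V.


Driving voltage is the absolute potential difference.
|ΔE| = |-1.559 − (-0.374)| = 1.185 V

1.185 V


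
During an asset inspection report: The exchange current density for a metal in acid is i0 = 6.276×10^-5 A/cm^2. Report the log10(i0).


i0 = 6.276×10^-5 A/cm^2
log10(i0) = -4.202

-4.202


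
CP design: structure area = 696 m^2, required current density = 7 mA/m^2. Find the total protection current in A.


I = area * current density, then convert mA → A (÷1000)
I = 696 * 7 / 1000 = 4.87 A

4.87 A


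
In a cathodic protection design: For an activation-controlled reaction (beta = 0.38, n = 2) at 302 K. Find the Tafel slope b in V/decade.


Apply the Tafel slope relation: b = 2.303*R*T/(beta*n*F)
Numerator: 2.303 * 8.314 * 302 = 5782.44
Denominator: 0.38 * 2 * 96485 = 73328.6
b = 5782.44 / 73328.6 = 0.0789 V/decade

0.0789 V/decade


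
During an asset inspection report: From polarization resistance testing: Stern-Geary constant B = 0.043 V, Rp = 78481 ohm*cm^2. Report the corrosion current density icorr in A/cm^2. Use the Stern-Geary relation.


Apply the Stern-Geary relation: icorr = B / Rp
icorr = 0.043 / 78481 = 5.479×10^-7 A/cm^2

5.479×10^-7 A/cm^2


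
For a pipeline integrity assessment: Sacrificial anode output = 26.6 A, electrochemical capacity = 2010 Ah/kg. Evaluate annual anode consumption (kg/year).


Annual consumption = current * hours per year / capacity
Rate = 26.6 * 8760 / 2010 = 115.9 kg/year

115.9 kg/year


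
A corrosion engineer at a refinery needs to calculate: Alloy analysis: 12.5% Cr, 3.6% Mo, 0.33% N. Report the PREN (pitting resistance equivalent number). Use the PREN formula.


Apply the PREN formula: PREN = Cr + 3.3*Mo + 16*N
PREN = 12.5 + 3.3*3.6 + 16*0.33
PREN = 12.5 + 11.88 + 5.28 = 29.66

29.66


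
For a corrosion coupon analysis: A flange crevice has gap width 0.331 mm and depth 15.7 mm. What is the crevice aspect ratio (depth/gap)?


Aspect ratio = depth / gap
Ratio = 15.7 / 0.331 = 47.4

47.4


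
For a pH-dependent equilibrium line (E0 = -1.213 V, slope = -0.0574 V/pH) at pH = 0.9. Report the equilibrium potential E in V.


Apply the Pourbaix line equation: E = E0 + slope*pH
E = -1.213 + (-0.0574)*0.9 = -1.213 + (-0.05166) = -1.26466 V
Rounded to 4 decimal places: E = -1.2647 V

-1.2647 V


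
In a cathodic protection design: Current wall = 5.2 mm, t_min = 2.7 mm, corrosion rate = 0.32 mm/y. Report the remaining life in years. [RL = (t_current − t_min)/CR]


Apply the remaining-life relation: RL = (t_current − t_min) / CR
RL = (5.2 − 2.7) / 0.32 = 2.5 / 0.32 = 7.8 years

7.8 years


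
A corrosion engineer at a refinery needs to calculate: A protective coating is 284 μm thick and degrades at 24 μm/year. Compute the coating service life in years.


Service life = thickness / degradation rate
Life = 284 / 24 = 11.8 years

11.8 years


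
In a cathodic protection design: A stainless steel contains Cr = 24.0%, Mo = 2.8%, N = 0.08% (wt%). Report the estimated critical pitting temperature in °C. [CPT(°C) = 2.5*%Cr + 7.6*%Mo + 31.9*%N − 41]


Apply the ASTM G48 empirical CPT estimate: CPT(°C) = 2.5*%Cr + 7.6*%Mo + 31.9*%N − 41
2.5*24.0 = 60; 7.6*2.8 = 21.28; 31.9*0.08 = 2.552
CPT = 60 + 21.28 + 2.552 − 41 = 42.832 °C
Rounded to 0.1 °C: CPT ≈ 42.8 °C

42.8 °C


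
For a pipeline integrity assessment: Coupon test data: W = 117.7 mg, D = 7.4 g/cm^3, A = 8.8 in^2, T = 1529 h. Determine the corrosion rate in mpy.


Apply the mpy weight-loss relation: CR = 534 * W / (D * A * T)
Numerator: 534 * 117.7 = 62851.8
Denominator: 7.4 * 8.8 * 1529 = 99568.48
CR = 62851.8 / 99568.48 = 0.63124 mpy

0.63124 mpy


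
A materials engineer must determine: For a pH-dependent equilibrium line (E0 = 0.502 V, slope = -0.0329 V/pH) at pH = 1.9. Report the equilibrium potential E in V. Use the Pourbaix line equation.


Apply the Pourbaix line equation: E = E0 + slope*pH
E = 0.502 + (-0.0329)*1.9 = 0.502 + (-0.06251) = 0.43949 V
Rounded to 3 decimal places: E = 0.439 V

0.439 V


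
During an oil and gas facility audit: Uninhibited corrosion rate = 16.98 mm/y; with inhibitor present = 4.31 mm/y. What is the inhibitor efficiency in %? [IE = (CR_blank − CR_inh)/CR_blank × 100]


Apply the inhibitor-efficiency definition: IE = (CR_blank − CR_inh)/CR_blank × 100
IE = (16.98 − 4.31) / 16.98 × 100
IE = 12.67 / 16.98 × 100 = 74.6 %

74.6 %


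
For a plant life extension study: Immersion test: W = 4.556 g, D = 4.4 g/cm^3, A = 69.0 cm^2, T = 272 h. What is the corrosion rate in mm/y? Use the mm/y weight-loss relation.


Apply the mm/y weight-loss relation: CR = 87600 * W / (D * A * T)
Numerator: 87600 * 4.556 = 399105.6
Denominator: 4.4 * 69.0 * 272 = 82579.2
CR = 399105.6 / 82579.2 = 4.833 mm/y

4.833 mm/y


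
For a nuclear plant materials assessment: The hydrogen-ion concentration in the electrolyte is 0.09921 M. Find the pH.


pH = −log10[H+]
pH = −log10(0.09921) = 1.0

1.0


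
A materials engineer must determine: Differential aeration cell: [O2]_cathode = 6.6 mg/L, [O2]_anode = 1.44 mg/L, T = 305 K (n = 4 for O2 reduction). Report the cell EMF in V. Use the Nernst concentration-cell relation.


Apply the Nernst concentration-cell relation: E = (RT/nF)*ln(C_cathode/C_anode)
RT/nF = 8.314*305/(4*96485) = 0.00657037 V
ln(6.6/1.44) = 1.52243
E = 0.00657037 * 1.52243 = 0.01 V

0.01 V


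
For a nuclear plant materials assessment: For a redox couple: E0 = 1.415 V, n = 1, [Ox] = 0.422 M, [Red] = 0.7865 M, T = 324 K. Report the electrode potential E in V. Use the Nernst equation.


Apply the Nernst equation: E = E0 + (RT/nF)*ln([Ox]/[Red])
Step 1: RT/nF = 8.314*324/(1*96485) = 0.0279187 V
Step 2: [Ox]/[Red] = 0.422/0.7865 = 0.536554
Step 3: ln(0.536554) = -0.622588
Step 4: correction = 0.0279187 * -0.622588 = -0.0174 V
E = 1.415 + -0.0174 = 1.3976 V

1.3976 V


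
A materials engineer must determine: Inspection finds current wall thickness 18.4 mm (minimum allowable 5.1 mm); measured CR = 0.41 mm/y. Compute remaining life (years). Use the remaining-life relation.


Apply the remaining-life relation: RL = (t_current − t_min) / CR
RL = (18.4 − 5.1) / 0.41 = 13.3 / 0.41 = 32.4 years

32.4 years


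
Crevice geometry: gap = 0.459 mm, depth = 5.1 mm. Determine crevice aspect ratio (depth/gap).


Aspect ratio = depth / gap
Ratio = 5.1 / 0.459 = 11.1

11.1


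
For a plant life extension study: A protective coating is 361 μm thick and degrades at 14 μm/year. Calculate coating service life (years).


Service life = thickness / degradation rate
Life = 361 / 14 = 25.8 years

25.8 years


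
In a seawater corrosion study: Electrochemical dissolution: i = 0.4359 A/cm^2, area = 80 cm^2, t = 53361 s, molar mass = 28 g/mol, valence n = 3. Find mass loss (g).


Apply Faraday's law: m = i*A*t*M / (n*F)
Total charge passed Q = i*A*t = 0.4359*80*53361 = 1860804.792 C
m = Q*M/(n*F) = 1860804.792*28/(3*96485) = 180.002 g

180.002 g


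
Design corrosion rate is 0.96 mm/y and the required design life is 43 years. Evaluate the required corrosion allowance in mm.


Corrosion allowance = CR × design life
CA = 0.96 * 43 = 41.28 mm

41.28 mm


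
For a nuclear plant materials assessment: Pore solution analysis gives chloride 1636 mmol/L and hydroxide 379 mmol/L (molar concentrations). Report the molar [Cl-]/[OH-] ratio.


Threshold parameter = [Cl-] / [OH-] (molar basis; both in mmol/L, so units cancel)
Ratio = 1636 / 379 = 4.32

4.32


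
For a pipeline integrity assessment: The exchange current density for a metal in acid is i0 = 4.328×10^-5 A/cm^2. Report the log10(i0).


i0 = 4.328×10^-5 A/cm^2
log10(i0) = -4.364

-4.364


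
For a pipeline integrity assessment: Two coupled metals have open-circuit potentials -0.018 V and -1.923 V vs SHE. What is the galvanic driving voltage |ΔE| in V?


Driving voltage is the absolute potential difference.
|ΔE| = |-0.018 − (-1.923)| = 1.905 V

1.905 V


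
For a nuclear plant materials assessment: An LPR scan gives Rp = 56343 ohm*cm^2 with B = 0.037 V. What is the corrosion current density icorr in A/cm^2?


Apply the Stern-Geary relation: icorr = B / Rp
icorr = 0.037 / 56343 = 6.567×10^-7 A/cm^2

6.567×10^-7 A/cm^2


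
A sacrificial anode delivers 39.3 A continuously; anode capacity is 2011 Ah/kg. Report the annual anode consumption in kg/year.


Annual consumption = current * hours per year / capacity
Rate = 39.3 * 8760 / 2011 = 171.2 kg/year

171.2 kg/year


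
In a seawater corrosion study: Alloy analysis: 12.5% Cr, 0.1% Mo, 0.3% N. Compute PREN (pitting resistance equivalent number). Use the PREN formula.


Apply the PREN formula: PREN = Cr + 3.3*Mo + 16*N
PREN = 12.5 + 3.3*0.1 + 16*0.3
PREN = 12.5 + 0.33 + 4.8 = 17.63

17.63


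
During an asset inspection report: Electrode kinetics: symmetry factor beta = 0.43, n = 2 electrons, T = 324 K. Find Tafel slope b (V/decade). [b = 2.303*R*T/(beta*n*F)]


Apply the Tafel slope relation: b = 2.303*R*T/(beta*n*F)
Numerator: 2.303 * 8.314 * 324 = 6203.67
Denominator: 0.43 * 2 * 96485 = 82977.1
b = 6203.67 / 82977.1 = 0.075 V/decade

0.075 V/decade


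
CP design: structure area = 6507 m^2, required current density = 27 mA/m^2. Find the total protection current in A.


I = area * current density, then convert mA → A (÷1000)
I = 6507 * 27 / 1000 = 175.69 A

175.69 A


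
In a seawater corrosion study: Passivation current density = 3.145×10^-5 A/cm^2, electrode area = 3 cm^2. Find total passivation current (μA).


I = i_pass * A, then convert A → μA (×10^6)
I = 3.145×10^-5 * 3 * 10^6 = 94.35 μA

94.35 μA


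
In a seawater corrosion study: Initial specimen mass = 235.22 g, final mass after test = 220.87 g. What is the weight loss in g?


Weight loss = initial − final
WL = 235.22 − 220.87 = 14.35 g

14.35 g


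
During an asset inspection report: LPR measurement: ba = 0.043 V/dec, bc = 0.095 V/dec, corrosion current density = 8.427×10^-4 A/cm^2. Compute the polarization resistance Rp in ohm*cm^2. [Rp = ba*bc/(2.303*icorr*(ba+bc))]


Apply the Stern-Geary equation: Rp = ba*bc / (2.303*icorr*(ba+bc))
ba*bc = 0.043*0.095 = 0.004085
ba+bc = 0.138; 2.303*icorr*(ba+bc) = 2.303*8.427×10^-4*0.138 = 2.6782186×10^-4
Rp = 0.004085 / 2.6782186×10^-4 = 15.3 ohm*cm^2

15.3 ohm*cm^2


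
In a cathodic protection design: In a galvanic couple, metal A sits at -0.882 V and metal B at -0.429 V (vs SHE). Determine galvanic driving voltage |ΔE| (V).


Driving voltage is the absolute potential difference.
|ΔE| = |-0.882 − (-0.429)| = 0.453 V

0.453 V


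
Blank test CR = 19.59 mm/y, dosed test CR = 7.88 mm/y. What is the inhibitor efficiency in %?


Apply the inhibitor-efficiency definition: IE = (CR_blank − CR_inh)/CR_blank × 100
IE = (19.59 − 7.88) / 19.59 × 100
IE = 11.71 / 19.59 × 100 = 59.8 %

59.8 %


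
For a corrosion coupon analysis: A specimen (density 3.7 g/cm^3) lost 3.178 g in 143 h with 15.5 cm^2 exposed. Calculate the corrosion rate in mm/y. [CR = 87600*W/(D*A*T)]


Apply the mm/y weight-loss relation: CR = 87600 * W / (D * A * T)
Numerator: 87600 * 3.178 = 278392.8
Denominator: 3.7 * 15.5 * 143 = 8201.05
CR = 278392.8 / 8201.05 = 33.945995 mm/y

33.945995 mm/y


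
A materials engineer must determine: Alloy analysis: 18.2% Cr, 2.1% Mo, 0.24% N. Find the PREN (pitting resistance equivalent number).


Apply the PREN formula: PREN = Cr + 3.3*Mo + 16*N
PREN = 18.2 + 3.3*2.1 + 16*0.24
PREN = 18.2 + 6.93 + 3.84 = 28.97

28.97


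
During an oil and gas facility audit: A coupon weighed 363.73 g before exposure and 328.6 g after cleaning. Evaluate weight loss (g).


Weight loss = initial − final
WL = 363.73 − 328.6 = 35.13 g

35.13 g
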